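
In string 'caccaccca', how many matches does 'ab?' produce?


Pattern 'ab?' matches 'a' optionally followed by 'b'.
String: 'caccaccca'
Scanning left to right for 'a' then checking next char:
  Match 1: 'a' (a not followed by b)
  Match 2: 'a' (a not followed by b)
  Match 3: 'a' (a not followed by b)
Total matches: 3

3


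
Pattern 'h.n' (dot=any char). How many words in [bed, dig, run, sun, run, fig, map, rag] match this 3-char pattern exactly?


Pattern 'h.n' means: starts with 'h', any single char, ends with 'n'.
Checking each word (must be exactly 3 chars):
  'bed' (len=3): no
  'dig' (len=3): no
  'run' (len=3): no
  'sun' (len=3): no
  'run' (len=3): no
  'fig' (len=3): no
  'map' (len=3): no
  'rag' (len=3): no
Matching words: []
Total: 0

0


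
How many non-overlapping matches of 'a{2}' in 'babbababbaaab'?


Pattern 'a{2}' matches exactly 2 consecutive a's (greedy, non-overlapping).
String: 'babbababbaaab'
Scanning for runs of a's:
  Run at pos 1: 'a' (length 1) -> 0 match(es)
  Run at pos 4: 'a' (length 1) -> 0 match(es)
  Run at pos 6: 'a' (length 1) -> 0 match(es)
  Run at pos 9: 'aaa' (length 3) -> 1 match(es)
Matches found: ['aa']
Total: 1

1


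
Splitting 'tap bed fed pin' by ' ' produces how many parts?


Splitting by ' ' breaks the string at each occurrence of the separator.
Text: 'tap bed fed pin'
Parts after split:
  Part 1: 'tap'
  Part 2: 'bed'
  Part 3: 'fed'
  Part 4: 'pin'
Total parts: 4

4


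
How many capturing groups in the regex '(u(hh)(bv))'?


To count capturing groups, count each '(' that starts a group.
Pattern: '(u(hh)(bv))'
Walking through the pattern:
  Position 0: '(' -> group #1
  Position 2: '(' -> group #2
  Position 6: '(' -> group #3
Total capturing groups: 3

3


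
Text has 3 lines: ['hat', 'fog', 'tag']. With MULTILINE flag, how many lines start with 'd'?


With MULTILINE flag, ^ matches the start of each line.
Lines: ['hat', 'fog', 'tag']
Checking which lines start with 'd':
  Line 1: 'hat' -> no
  Line 2: 'fog' -> no
  Line 3: 'tag' -> no
Matching lines: []
Count: 0

0


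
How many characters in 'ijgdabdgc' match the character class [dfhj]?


Character class [dfhj] matches any of: {d, f, h, j}
Scanning string 'ijgdabdgc' character by character:
  pos 0: 'i' -> no
  pos 1: 'j' -> MATCH
  pos 2: 'g' -> no
  pos 3: 'd' -> MATCH
  pos 4: 'a' -> no
  pos 5: 'b' -> no
  pos 6: 'd' -> MATCH
  pos 7: 'g' -> no
  pos 8: 'c' -> no
Total matches: 3

3


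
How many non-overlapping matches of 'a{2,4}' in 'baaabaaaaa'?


Pattern 'a{2,4}' matches between 2 and 4 consecutive a's (greedy).
String: 'baaabaaaaa'
Finding runs of a's and applying greedy matching:
  Run at pos 1: 'aaa' (length 3)
  Run at pos 5: 'aaaaa' (length 5)
Matches: ['aaa', 'aaaa']
Count: 2

2


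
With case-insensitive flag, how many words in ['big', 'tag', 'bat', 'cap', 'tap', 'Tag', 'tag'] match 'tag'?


Case-insensitive matching: compare each word's lowercase form to 'tag'.
  'big' -> lower='big' -> no
  'tag' -> lower='tag' -> MATCH
  'bat' -> lower='bat' -> no
  'cap' -> lower='cap' -> no
  'tap' -> lower='tap' -> no
  'Tag' -> lower='tag' -> MATCH
  'tag' -> lower='tag' -> MATCH
Matches: ['tag', 'Tag', 'tag']
Count: 3

3


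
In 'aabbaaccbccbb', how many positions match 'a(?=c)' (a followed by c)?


Lookahead 'a(?=c)' matches 'a' only when followed by 'c'.
String: 'aabbaaccbccbb'
Checking each position where char is 'a':
  pos 0: 'a' -> no (next='a')
  pos 1: 'a' -> no (next='b')
  pos 4: 'a' -> no (next='a')
  pos 5: 'a' -> MATCH (next='c')
Matching positions: [5]
Count: 1

1


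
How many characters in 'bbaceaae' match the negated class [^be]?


Negated class [^be] matches any char NOT in {b, e}
Scanning 'bbaceaae':
  pos 0: 'b' -> no (excluded)
  pos 1: 'b' -> no (excluded)
  pos 2: 'a' -> MATCH
  pos 3: 'c' -> MATCH
  pos 4: 'e' -> no (excluded)
  pos 5: 'a' -> MATCH
  pos 6: 'a' -> MATCH
  pos 7: 'e' -> no (excluded)
Total matches: 4

4


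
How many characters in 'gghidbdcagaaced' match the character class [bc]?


Character class [bc] matches any of: {b, c}
Scanning string 'gghidbdcagaaced' character by character:
  pos 0: 'g' -> no
  pos 1: 'g' -> no
  pos 2: 'h' -> no
  pos 3: 'i' -> no
  pos 4: 'd' -> no
  pos 5: 'b' -> MATCH
  pos 6: 'd' -> no
  pos 7: 'c' -> MATCH
  pos 8: 'a' -> no
  pos 9: 'g' -> no
  pos 10: 'a' -> no
  pos 11: 'a' -> no
  pos 12: 'c' -> MATCH
  pos 13: 'e' -> no
  pos 14: 'd' -> no
Total matches: 3

3


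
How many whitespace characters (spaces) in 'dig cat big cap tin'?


\s matches whitespace characters (spaces, tabs, etc.).
Text: 'dig cat big cap tin'
This text has 5 words separated by spaces.
Number of spaces = number of words - 1 = 5 - 1 = 4

4


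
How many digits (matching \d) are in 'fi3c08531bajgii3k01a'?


\d matches any digit 0-9.
Scanning 'fi3c08531bajgii3k01a':
  pos 2: '3' -> DIGIT
  pos 4: '0' -> DIGIT
  pos 5: '8' -> DIGIT
  pos 6: '5' -> DIGIT
  pos 7: '3' -> DIGIT
  pos 8: '1' -> DIGIT
  pos 15: '3' -> DIGIT
  pos 17: '0' -> DIGIT
  pos 18: '1' -> DIGIT
Digits found: ['3', '0', '8', '5', '3', '1', '3', '0', '1']
Total: 9

9


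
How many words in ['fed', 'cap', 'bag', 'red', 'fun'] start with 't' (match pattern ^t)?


Pattern ^t anchors to start of word. Check which words begin with 't':
  'fed' -> no
  'cap' -> no
  'bag' -> no
  'red' -> no
  'fun' -> no
Matching words: []
Count: 0

0


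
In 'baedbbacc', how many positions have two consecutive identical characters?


Looking for consecutive identical characters in 'baedbbacc':
  pos 0-1: 'b' vs 'a' -> different
  pos 1-2: 'a' vs 'e' -> different
  pos 2-3: 'e' vs 'd' -> different
  pos 3-4: 'd' vs 'b' -> different
  pos 4-5: 'b' vs 'b' -> MATCH ('bb')
  pos 5-6: 'b' vs 'a' -> different
  pos 6-7: 'a' vs 'c' -> different
  pos 7-8: 'c' vs 'c' -> MATCH ('cc')
Consecutive identical pairs: ['bb', 'cc']
Count: 2

2


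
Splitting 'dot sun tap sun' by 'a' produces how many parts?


Splitting by 'a' breaks the string at each occurrence of the separator.
Text: 'dot sun tap sun'
Parts after split:
  Part 1: 'dot sun t'
  Part 2: 'p sun'
Total parts: 2

2


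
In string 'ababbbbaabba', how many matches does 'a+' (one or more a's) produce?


Pattern 'a+' matches one or more consecutive a's.
String: 'ababbbbaabba'
Scanning for runs of a:
  Match 1: 'a' (length 1)
  Match 2: 'a' (length 1)
  Match 3: 'aa' (length 2)
  Match 4: 'a' (length 1)
Total matches: 4

4


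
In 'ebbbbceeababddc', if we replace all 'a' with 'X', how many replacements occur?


re.sub('a', 'X', text) replaces every occurrence of 'a' with 'X'.
Text: 'ebbbbceeababddc'
Scanning for 'a':
  pos 8: 'a' -> replacement #1
  pos 10: 'a' -> replacement #2
Total replacements: 2

2


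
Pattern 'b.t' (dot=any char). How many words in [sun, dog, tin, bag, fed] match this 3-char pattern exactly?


Pattern 'b.t' means: starts with 'b', any single char, ends with 't'.
Checking each word (must be exactly 3 chars):
  'sun' (len=3): no
  'dog' (len=3): no
  'tin' (len=3): no
  'bag' (len=3): no
  'fed' (len=3): no
Matching words: []
Total: 0

0


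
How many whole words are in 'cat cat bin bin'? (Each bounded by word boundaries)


Word boundaries (\b) mark the start/end of each word.
Text: 'cat cat bin bin'
Splitting by whitespace:
  Word 1: 'cat'
  Word 2: 'cat'
  Word 3: 'bin'
  Word 4: 'bin'
Total whole words: 4

4


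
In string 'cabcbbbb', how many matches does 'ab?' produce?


Pattern 'ab?' matches 'a' optionally followed by 'b'.
String: 'cabcbbbb'
Scanning left to right for 'a' then checking next char:
  Match 1: 'ab' (a followed by b)
Total matches: 1

1


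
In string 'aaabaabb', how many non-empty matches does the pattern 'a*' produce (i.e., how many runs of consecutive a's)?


Pattern 'a*' matches zero or more a's. We want non-empty runs of consecutive a's.
String: 'aaabaabb'
Walking through the string to find runs of a's:
  Run 1: positions 0-2 -> 'aaa'
  Run 2: positions 4-5 -> 'aa'
Non-empty runs found: ['aaa', 'aa']
Count: 2

2


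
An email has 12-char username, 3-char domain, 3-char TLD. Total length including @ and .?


An email address has format: username@domain.tld
Username length: 12
'@' character: 1
Domain length: 3
'.' character: 1
TLD length: 3
Total = 12 + 1 + 3 + 1 + 3 = 20

20


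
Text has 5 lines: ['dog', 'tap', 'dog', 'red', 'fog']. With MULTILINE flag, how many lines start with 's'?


With MULTILINE flag, ^ matches the start of each line.
Lines: ['dog', 'tap', 'dog', 'red', 'fog']
Checking which lines start with 's':
  Line 1: 'dog' -> no
  Line 2: 'tap' -> no
  Line 3: 'dog' -> no
  Line 4: 'red' -> no
  Line 5: 'fog' -> no
Matching lines: []
Count: 0

0


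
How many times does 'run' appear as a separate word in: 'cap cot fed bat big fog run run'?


Scanning each word for exact match 'run':
  Word 1: 'cap' -> no
  Word 2: 'cot' -> no
  Word 3: 'fed' -> no
  Word 4: 'bat' -> no
  Word 5: 'big' -> no
  Word 6: 'fog' -> no
  Word 7: 'run' -> MATCH
  Word 8: 'run' -> MATCH
Total matches: 2

2


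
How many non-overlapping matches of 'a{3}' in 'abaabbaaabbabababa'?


Pattern 'a{3}' matches exactly 3 consecutive a's (greedy, non-overlapping).
String: 'abaabbaaabbabababa'
Scanning for runs of a's:
  Run at pos 0: 'a' (length 1) -> 0 match(es)
  Run at pos 2: 'aa' (length 2) -> 0 match(es)
  Run at pos 6: 'aaa' (length 3) -> 1 match(es)
  Run at pos 11: 'a' (length 1) -> 0 match(es)
  Run at pos 13: 'a' (length 1) -> 0 match(es)
  Run at pos 15: 'a' (length 1) -> 0 match(es)
  Run at pos 17: 'a' (length 1) -> 0 match(es)
Matches found: ['aaa']
Total: 1

1


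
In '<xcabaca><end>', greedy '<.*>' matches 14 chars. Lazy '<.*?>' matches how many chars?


Greedy '<.*>' tries to match as MUCH as possible.
Lazy '<.*?>' tries to match as LITTLE as possible.

String: '<xcabaca><end>'
Greedy '<.*>' starts at first '<' and extends to the LAST '>': '<xcabaca><end>' (14 chars)
Lazy '<.*?>' starts at first '<' and stops at the FIRST '>': '<xcabaca>' (9 chars)

9


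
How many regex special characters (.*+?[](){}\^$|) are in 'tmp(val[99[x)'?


Regex special characters are: . * + ? [ ] ( ) { } \ ^ $ |
Scanning 'tmp(val[99[x)':
  pos 3: '(' -> SPECIAL
  pos 7: '[' -> SPECIAL
  pos 10: '[' -> SPECIAL
  pos 12: ')' -> SPECIAL
Special chars found: ['(', '[', '[', ')']
Total: 4

4


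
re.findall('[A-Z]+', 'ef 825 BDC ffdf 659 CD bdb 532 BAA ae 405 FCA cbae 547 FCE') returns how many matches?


Pattern '[A-Z]+' finds one or more uppercase letters.
Text: 'ef 825 BDC ffdf 659 CD bdb 532 BAA ae 405 FCA cbae 547 FCE'
Scanning for matches:
  Match 1: 'BDC'
  Match 2: 'CD'
  Match 3: 'BAA'
  Match 4: 'FCA'
  Match 5: 'FCE'
Total matches: 5

5


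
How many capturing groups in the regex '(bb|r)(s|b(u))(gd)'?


To count capturing groups, count each '(' that starts a group.
Pattern: '(bb|r)(s|b(u))(gd)'
Walking through the pattern:
  Position 0: '(' -> group #1
  Position 6: '(' -> group #2
  Position 10: '(' -> group #3
  Position 14: '(' -> group #4
Total capturing groups: 4

4


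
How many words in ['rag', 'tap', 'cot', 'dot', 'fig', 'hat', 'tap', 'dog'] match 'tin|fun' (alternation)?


Alternation 'tin|fun' matches either 'tin' or 'fun'.
Checking each word:
  'rag' -> no
  'tap' -> no
  'cot' -> no
  'dot' -> no
  'fig' -> no
  'hat' -> no
  'tap' -> no
  'dog' -> no
Matches: []
Count: 0

0


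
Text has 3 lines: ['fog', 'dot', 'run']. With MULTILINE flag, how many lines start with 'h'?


With MULTILINE flag, ^ matches the start of each line.
Lines: ['fog', 'dot', 'run']
Checking which lines start with 'h':
  Line 1: 'fog' -> no
  Line 2: 'dot' -> no
  Line 3: 'run' -> no
Matching lines: []
Count: 0

0


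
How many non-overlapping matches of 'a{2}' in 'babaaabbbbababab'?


Pattern 'a{2}' matches exactly 2 consecutive a's (greedy, non-overlapping).
String: 'babaaabbbbababab'
Scanning for runs of a's:
  Run at pos 1: 'a' (length 1) -> 0 match(es)
  Run at pos 3: 'aaa' (length 3) -> 1 match(es)
  Run at pos 10: 'a' (length 1) -> 0 match(es)
  Run at pos 12: 'a' (length 1) -> 0 match(es)
  Run at pos 14: 'a' (length 1) -> 0 match(es)
Matches found: ['aa']
Total: 1

1


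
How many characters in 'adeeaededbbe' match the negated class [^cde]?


Negated class [^cde] matches any char NOT in {c, d, e}
Scanning 'adeeaededbbe':
  pos 0: 'a' -> MATCH
  pos 1: 'd' -> no (excluded)
  pos 2: 'e' -> no (excluded)
  pos 3: 'e' -> no (excluded)
  pos 4: 'a' -> MATCH
  pos 5: 'e' -> no (excluded)
  pos 6: 'd' -> no (excluded)
  pos 7: 'e' -> no (excluded)
  pos 8: 'd' -> no (excluded)
  pos 9: 'b' -> MATCH
  pos 10: 'b' -> MATCH
  pos 11: 'e' -> no (excluded)
Total matches: 4

4


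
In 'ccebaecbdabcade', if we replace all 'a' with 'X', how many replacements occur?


re.sub('a', 'X', text) replaces every occurrence of 'a' with 'X'.
Text: 'ccebaecbdabcade'
Scanning for 'a':
  pos 4: 'a' -> replacement #1
  pos 9: 'a' -> replacement #2
  pos 12: 'a' -> replacement #3
Total replacements: 3

3


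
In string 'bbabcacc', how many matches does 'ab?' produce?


Pattern 'ab?' matches 'a' optionally followed by 'b'.
String: 'bbabcacc'
Scanning left to right for 'a' then checking next char:
  Match 1: 'ab' (a followed by b)
  Match 2: 'a' (a not followed by b)
Total matches: 2

2


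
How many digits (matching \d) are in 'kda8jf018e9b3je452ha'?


\d matches any digit 0-9.
Scanning 'kda8jf018e9b3je452ha':
  pos 3: '8' -> DIGIT
  pos 6: '0' -> DIGIT
  pos 7: '1' -> DIGIT
  pos 8: '8' -> DIGIT
  pos 10: '9' -> DIGIT
  pos 12: '3' -> DIGIT
  pos 15: '4' -> DIGIT
  pos 16: '5' -> DIGIT
  pos 17: '2' -> DIGIT
Digits found: ['8', '0', '1', '8', '9', '3', '4', '5', '2']
Total: 9

9


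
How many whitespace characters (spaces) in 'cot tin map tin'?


\s matches whitespace characters (spaces, tabs, etc.).
Text: 'cot tin map tin'
This text has 4 words separated by spaces.
Number of spaces = number of words - 1 = 4 - 1 = 3

3


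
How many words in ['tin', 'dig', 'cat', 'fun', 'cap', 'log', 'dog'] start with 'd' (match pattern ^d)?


Pattern ^d anchors to start of word. Check which words begin with 'd':
  'tin' -> no
  'dig' -> MATCH (starts with 'd')
  'cat' -> no
  'fun' -> no
  'cap' -> no
  'log' -> no
  'dog' -> MATCH (starts with 'd')
Matching words: ['dig', 'dog']
Count: 2

2


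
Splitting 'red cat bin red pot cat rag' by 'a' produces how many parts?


Splitting by 'a' breaks the string at each occurrence of the separator.
Text: 'red cat bin red pot cat rag'
Parts after split:
  Part 1: 'red c'
  Part 2: 't bin red pot c'
  Part 3: 't r'
  Part 4: 'g'
Total parts: 4

4


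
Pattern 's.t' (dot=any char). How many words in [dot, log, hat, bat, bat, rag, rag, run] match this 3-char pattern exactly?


Pattern 's.t' means: starts with 's', any single char, ends with 't'.
Checking each word (must be exactly 3 chars):
  'dot' (len=3): no
  'log' (len=3): no
  'hat' (len=3): no
  'bat' (len=3): no
  'bat' (len=3): no
  'rag' (len=3): no
  'rag' (len=3): no
  'run' (len=3): no
Matching words: []
Total: 0

0


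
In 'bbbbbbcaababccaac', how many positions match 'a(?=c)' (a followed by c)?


Lookahead 'a(?=c)' matches 'a' only when followed by 'c'.
String: 'bbbbbbcaababccaac'
Checking each position where char is 'a':
  pos 7: 'a' -> no (next='a')
  pos 8: 'a' -> no (next='b')
  pos 10: 'a' -> no (next='b')
  pos 14: 'a' -> no (next='a')
  pos 15: 'a' -> MATCH (next='c')
Matching positions: [15]
Count: 1

1


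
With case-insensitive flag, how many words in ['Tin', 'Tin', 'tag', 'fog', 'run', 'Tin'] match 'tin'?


Case-insensitive matching: compare each word's lowercase form to 'tin'.
  'Tin' -> lower='tin' -> MATCH
  'Tin' -> lower='tin' -> MATCH
  'tag' -> lower='tag' -> no
  'fog' -> lower='fog' -> no
  'run' -> lower='run' -> no
  'Tin' -> lower='tin' -> MATCH
Matches: ['Tin', 'Tin', 'Tin']
Count: 3

3


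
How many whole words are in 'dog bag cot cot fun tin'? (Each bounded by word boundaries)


Word boundaries (\b) mark the start/end of each word.
Text: 'dog bag cot cot fun tin'
Splitting by whitespace:
  Word 1: 'dog'
  Word 2: 'bag'
  Word 3: 'cot'
  Word 4: 'cot'
  Word 5: 'fun'
  Word 6: 'tin'
Total whole words: 6

6


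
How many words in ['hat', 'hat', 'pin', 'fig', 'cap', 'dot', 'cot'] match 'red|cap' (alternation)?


Alternation 'red|cap' matches either 'red' or 'cap'.
Checking each word:
  'hat' -> no
  'hat' -> no
  'pin' -> no
  'fig' -> no
  'cap' -> MATCH
  'dot' -> no
  'cot' -> no
Matches: ['cap']
Count: 1

1


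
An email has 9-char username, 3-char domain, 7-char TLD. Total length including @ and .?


An email address has format: username@domain.tld
Username length: 9
'@' character: 1
Domain length: 3
'.' character: 1
TLD length: 7
Total = 9 + 1 + 3 + 1 + 7 = 21

21


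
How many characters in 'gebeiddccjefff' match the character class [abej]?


Character class [abej] matches any of: {a, b, e, j}
Scanning string 'gebeiddccjefff' character by character:
  pos 0: 'g' -> no
  pos 1: 'e' -> MATCH
  pos 2: 'b' -> MATCH
  pos 3: 'e' -> MATCH
  pos 4: 'i' -> no
  pos 5: 'd' -> no
  pos 6: 'd' -> no
  pos 7: 'c' -> no
  pos 8: 'c' -> no
  pos 9: 'j' -> MATCH
  pos 10: 'e' -> MATCH
  pos 11: 'f' -> no
  pos 12: 'f' -> no
  pos 13: 'f' -> no
Total matches: 5

5


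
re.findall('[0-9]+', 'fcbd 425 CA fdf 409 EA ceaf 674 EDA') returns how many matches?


Pattern '[0-9]+' finds one or more digits.
Text: 'fcbd 425 CA fdf 409 EA ceaf 674 EDA'
Scanning for matches:
  Match 1: '425'
  Match 2: '409'
  Match 3: '674'
Total matches: 3

3


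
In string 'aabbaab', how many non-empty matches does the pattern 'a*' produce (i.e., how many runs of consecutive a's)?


Pattern 'a*' matches zero or more a's. We want non-empty runs of consecutive a's.
String: 'aabbaab'
Walking through the string to find runs of a's:
  Run 1: positions 0-1 -> 'aa'
  Run 2: positions 4-5 -> 'aa'
Non-empty runs found: ['aa', 'aa']
Count: 2

2


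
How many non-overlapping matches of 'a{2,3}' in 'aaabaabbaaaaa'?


Pattern 'a{2,3}' matches between 2 and 3 consecutive a's (greedy).
String: 'aaabaabbaaaaa'
Finding runs of a's and applying greedy matching:
  Run at pos 0: 'aaa' (length 3)
  Run at pos 4: 'aa' (length 2)
  Run at pos 8: 'aaaaa' (length 5)
Matches: ['aaa', 'aa', 'aaa', 'aa']
Count: 4

4


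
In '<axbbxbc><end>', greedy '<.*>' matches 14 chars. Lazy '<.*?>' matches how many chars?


Greedy '<.*>' tries to match as MUCH as possible.
Lazy '<.*?>' tries to match as LITTLE as possible.

String: '<axbbxbc><end>'
Greedy '<.*>' starts at first '<' and extends to the LAST '>': '<axbbxbc><end>' (14 chars)
Lazy '<.*?>' starts at first '<' and stops at the FIRST '>': '<axbbxbc>' (9 chars)

9


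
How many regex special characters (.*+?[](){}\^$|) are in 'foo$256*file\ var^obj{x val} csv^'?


Regex special characters are: . * + ? [ ] ( ) { } \ ^ $ |
Scanning 'foo$256*file\ var^obj{x val} csv^':
  pos 3: '$' -> SPECIAL
  pos 7: '*' -> SPECIAL
  pos 12: '\' -> SPECIAL
  pos 17: '^' -> SPECIAL
  pos 21: '{' -> SPECIAL
  pos 27: '}' -> SPECIAL
  pos 32: '^' -> SPECIAL
Special chars found: ['$', '*', '\\', '^', '{', '}', '^']
Total: 7

7


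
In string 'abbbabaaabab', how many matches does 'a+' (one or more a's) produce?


Pattern 'a+' matches one or more consecutive a's.
String: 'abbbabaaabab'
Scanning for runs of a:
  Match 1: 'a' (length 1)
  Match 2: 'a' (length 1)
  Match 3: 'aaa' (length 3)
  Match 4: 'a' (length 1)
Total matches: 4

4


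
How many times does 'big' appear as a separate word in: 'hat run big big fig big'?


Scanning each word for exact match 'big':
  Word 1: 'hat' -> no
  Word 2: 'run' -> no
  Word 3: 'big' -> MATCH
  Word 4: 'big' -> MATCH
  Word 5: 'fig' -> no
  Word 6: 'big' -> MATCH
Total matches: 3

3


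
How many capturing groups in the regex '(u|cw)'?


To count capturing groups, count each '(' that starts a group.
Pattern: '(u|cw)'
Walking through the pattern:
  Position 0: '(' -> group #1
Total capturing groups: 1

1


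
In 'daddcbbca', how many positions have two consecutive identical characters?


Looking for consecutive identical characters in 'daddcbbca':
  pos 0-1: 'd' vs 'a' -> different
  pos 1-2: 'a' vs 'd' -> different
  pos 2-3: 'd' vs 'd' -> MATCH ('dd')
  pos 3-4: 'd' vs 'c' -> different
  pos 4-5: 'c' vs 'b' -> different
  pos 5-6: 'b' vs 'b' -> MATCH ('bb')
  pos 6-7: 'b' vs 'c' -> different
  pos 7-8: 'c' vs 'a' -> different
Consecutive identical pairs: ['dd', 'bb']
Count: 2

2


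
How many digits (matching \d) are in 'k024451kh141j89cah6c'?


\d matches any digit 0-9.
Scanning 'k024451kh141j89cah6c':
  pos 1: '0' -> DIGIT
  pos 2: '2' -> DIGIT
  pos 3: '4' -> DIGIT
  pos 4: '4' -> DIGIT
  pos 5: '5' -> DIGIT
  pos 6: '1' -> DIGIT
  pos 9: '1' -> DIGIT
  pos 10: '4' -> DIGIT
  pos 11: '1' -> DIGIT
  pos 13: '8' -> DIGIT
  pos 14: '9' -> DIGIT
  pos 18: '6' -> DIGIT
Digits found: ['0', '2', '4', '4', '5', '1', '1', '4', '1', '8', '9', '6']
Total: 12

12


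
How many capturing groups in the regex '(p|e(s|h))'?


To count capturing groups, count each '(' that starts a group.
Pattern: '(p|e(s|h))'
Walking through the pattern:
  Position 0: '(' -> group #1
  Position 4: '(' -> group #2
Total capturing groups: 2

2


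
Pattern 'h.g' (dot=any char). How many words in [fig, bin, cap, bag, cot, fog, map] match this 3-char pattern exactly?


Pattern 'h.g' means: starts with 'h', any single char, ends with 'g'.
Checking each word (must be exactly 3 chars):
  'fig' (len=3): no
  'bin' (len=3): no
  'cap' (len=3): no
  'bag' (len=3): no
  'cot' (len=3): no
  'fog' (len=3): no
  'map' (len=3): no
Matching words: []
Total: 0

0


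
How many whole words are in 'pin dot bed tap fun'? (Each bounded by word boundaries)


Word boundaries (\b) mark the start/end of each word.
Text: 'pin dot bed tap fun'
Splitting by whitespace:
  Word 1: 'pin'
  Word 2: 'dot'
  Word 3: 'bed'
  Word 4: 'tap'
  Word 5: 'fun'
Total whole words: 5

5


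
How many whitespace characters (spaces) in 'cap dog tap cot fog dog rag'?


\s matches whitespace characters (spaces, tabs, etc.).
Text: 'cap dog tap cot fog dog rag'
This text has 7 words separated by spaces.
Number of spaces = number of words - 1 = 7 - 1 = 6

6


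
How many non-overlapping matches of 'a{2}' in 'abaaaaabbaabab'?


Pattern 'a{2}' matches exactly 2 consecutive a's (greedy, non-overlapping).
String: 'abaaaaabbaabab'
Scanning for runs of a's:
  Run at pos 0: 'a' (length 1) -> 0 match(es)
  Run at pos 2: 'aaaaa' (length 5) -> 2 match(es)
  Run at pos 9: 'aa' (length 2) -> 1 match(es)
  Run at pos 12: 'a' (length 1) -> 0 match(es)
Matches found: ['aa', 'aa', 'aa']
Total: 3

3


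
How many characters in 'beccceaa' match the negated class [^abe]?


Negated class [^abe] matches any char NOT in {a, b, e}
Scanning 'beccceaa':
  pos 0: 'b' -> no (excluded)
  pos 1: 'e' -> no (excluded)
  pos 2: 'c' -> MATCH
  pos 3: 'c' -> MATCH
  pos 4: 'c' -> MATCH
  pos 5: 'e' -> no (excluded)
  pos 6: 'a' -> no (excluded)
  pos 7: 'a' -> no (excluded)
Total matches: 3

3


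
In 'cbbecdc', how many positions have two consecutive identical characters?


Looking for consecutive identical characters in 'cbbecdc':
  pos 0-1: 'c' vs 'b' -> different
  pos 1-2: 'b' vs 'b' -> MATCH ('bb')
  pos 2-3: 'b' vs 'e' -> different
  pos 3-4: 'e' vs 'c' -> different
  pos 4-5: 'c' vs 'd' -> different
  pos 5-6: 'd' vs 'c' -> different
Consecutive identical pairs: ['bb']
Count: 1

1


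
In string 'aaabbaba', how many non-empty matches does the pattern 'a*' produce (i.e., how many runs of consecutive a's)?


Pattern 'a*' matches zero or more a's. We want non-empty runs of consecutive a's.
String: 'aaabbaba'
Walking through the string to find runs of a's:
  Run 1: positions 0-2 -> 'aaa'
  Run 2: positions 5-5 -> 'a'
  Run 3: positions 7-7 -> 'a'
Non-empty runs found: ['aaa', 'a', 'a']
Count: 3

3


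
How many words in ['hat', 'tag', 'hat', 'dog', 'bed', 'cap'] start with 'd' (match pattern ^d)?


Pattern ^d anchors to start of word. Check which words begin with 'd':
  'hat' -> no
  'tag' -> no
  'hat' -> no
  'dog' -> MATCH (starts with 'd')
  'bed' -> no
  'cap' -> no
Matching words: ['dog']
Count: 1

1


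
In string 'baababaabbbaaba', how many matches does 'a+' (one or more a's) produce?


Pattern 'a+' matches one or more consecutive a's.
String: 'baababaabbbaaba'
Scanning for runs of a:
  Match 1: 'aa' (length 2)
  Match 2: 'a' (length 1)
  Match 3: 'aa' (length 2)
  Match 4: 'aa' (length 2)
  Match 5: 'a' (length 1)
Total matches: 5

5


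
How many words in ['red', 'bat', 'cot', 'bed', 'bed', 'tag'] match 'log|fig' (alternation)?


Alternation 'log|fig' matches either 'log' or 'fig'.
Checking each word:
  'red' -> no
  'bat' -> no
  'cot' -> no
  'bed' -> no
  'bed' -> no
  'tag' -> no
Matches: []
Count: 0

0


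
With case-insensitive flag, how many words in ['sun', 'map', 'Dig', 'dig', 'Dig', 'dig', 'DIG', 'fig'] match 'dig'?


Case-insensitive matching: compare each word's lowercase form to 'dig'.
  'sun' -> lower='sun' -> no
  'map' -> lower='map' -> no
  'Dig' -> lower='dig' -> MATCH
  'dig' -> lower='dig' -> MATCH
  'Dig' -> lower='dig' -> MATCH
  'dig' -> lower='dig' -> MATCH
  'DIG' -> lower='dig' -> MATCH
  'fig' -> lower='fig' -> no
Matches: ['Dig', 'dig', 'Dig', 'dig', 'DIG']
Count: 5

5


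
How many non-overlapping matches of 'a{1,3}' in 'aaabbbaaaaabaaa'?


Pattern 'a{1,3}' matches between 1 and 3 consecutive a's (greedy).
String: 'aaabbbaaaaabaaa'
Finding runs of a's and applying greedy matching:
  Run at pos 0: 'aaa' (length 3)
  Run at pos 6: 'aaaaa' (length 5)
  Run at pos 12: 'aaa' (length 3)
Matches: ['aaa', 'aaa', 'aa', 'aaa']
Count: 4

4


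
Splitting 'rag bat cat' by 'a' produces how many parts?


Splitting by 'a' breaks the string at each occurrence of the separator.
Text: 'rag bat cat'
Parts after split:
  Part 1: 'r'
  Part 2: 'g b'
  Part 3: 't c'
  Part 4: 't'
Total parts: 4

4


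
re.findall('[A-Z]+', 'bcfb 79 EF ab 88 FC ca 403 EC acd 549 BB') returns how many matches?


Pattern '[A-Z]+' finds one or more uppercase letters.
Text: 'bcfb 79 EF ab 88 FC ca 403 EC acd 549 BB'
Scanning for matches:
  Match 1: 'EF'
  Match 2: 'FC'
  Match 3: 'EC'
  Match 4: 'BB'
Total matches: 4

4


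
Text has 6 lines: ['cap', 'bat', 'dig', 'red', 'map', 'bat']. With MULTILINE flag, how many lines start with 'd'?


With MULTILINE flag, ^ matches the start of each line.
Lines: ['cap', 'bat', 'dig', 'red', 'map', 'bat']
Checking which lines start with 'd':
  Line 1: 'cap' -> no
  Line 2: 'bat' -> no
  Line 3: 'dig' -> MATCH
  Line 4: 'red' -> no
  Line 5: 'map' -> no
  Line 6: 'bat' -> no
Matching lines: ['dig']
Count: 1

1


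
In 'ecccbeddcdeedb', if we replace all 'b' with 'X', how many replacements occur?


re.sub('b', 'X', text) replaces every occurrence of 'b' with 'X'.
Text: 'ecccbeddcdeedb'
Scanning for 'b':
  pos 4: 'b' -> replacement #1
  pos 13: 'b' -> replacement #2
Total replacements: 2

2


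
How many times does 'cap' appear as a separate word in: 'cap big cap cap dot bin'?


Scanning each word for exact match 'cap':
  Word 1: 'cap' -> MATCH
  Word 2: 'big' -> no
  Word 3: 'cap' -> MATCH
  Word 4: 'cap' -> MATCH
  Word 5: 'dot' -> no
  Word 6: 'bin' -> no
Total matches: 3

3


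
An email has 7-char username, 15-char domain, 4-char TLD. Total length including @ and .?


An email address has format: username@domain.tld
Username length: 7
'@' character: 1
Domain length: 15
'.' character: 1
TLD length: 4
Total = 7 + 1 + 15 + 1 + 4 = 28

28


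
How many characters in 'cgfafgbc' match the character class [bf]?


Character class [bf] matches any of: {b, f}
Scanning string 'cgfafgbc' character by character:
  pos 0: 'c' -> no
  pos 1: 'g' -> no
  pos 2: 'f' -> MATCH
  pos 3: 'a' -> no
  pos 4: 'f' -> MATCH
  pos 5: 'g' -> no
  pos 6: 'b' -> MATCH
  pos 7: 'c' -> no
Total matches: 3

3


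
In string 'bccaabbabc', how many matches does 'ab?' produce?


Pattern 'ab?' matches 'a' optionally followed by 'b'.
String: 'bccaabbabc'
Scanning left to right for 'a' then checking next char:
  Match 1: 'a' (a not followed by b)
  Match 2: 'ab' (a followed by b)
  Match 3: 'ab' (a followed by b)
Total matches: 3

3


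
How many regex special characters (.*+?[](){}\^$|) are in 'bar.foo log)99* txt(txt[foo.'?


Regex special characters are: . * + ? [ ] ( ) { } \ ^ $ |
Scanning 'bar.foo log)99* txt(txt[foo.':
  pos 3: '.' -> SPECIAL
  pos 11: ')' -> SPECIAL
  pos 14: '*' -> SPECIAL
  pos 19: '(' -> SPECIAL
  pos 23: '[' -> SPECIAL
  pos 27: '.' -> SPECIAL
Special chars found: ['.', ')', '*', '(', '[', '.']
Total: 6

6


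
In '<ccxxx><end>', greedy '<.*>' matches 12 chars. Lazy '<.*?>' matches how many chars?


Greedy '<.*>' tries to match as MUCH as possible.
Lazy '<.*?>' tries to match as LITTLE as possible.

String: '<ccxxx><end>'
Greedy '<.*>' starts at first '<' and extends to the LAST '>': '<ccxxx><end>' (12 chars)
Lazy '<.*?>' starts at first '<' and stops at the FIRST '>': '<ccxxx>' (7 chars)

7


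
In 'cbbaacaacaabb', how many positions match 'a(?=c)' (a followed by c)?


Lookahead 'a(?=c)' matches 'a' only when followed by 'c'.
String: 'cbbaacaacaabb'
Checking each position where char is 'a':
  pos 3: 'a' -> no (next='a')
  pos 4: 'a' -> MATCH (next='c')
  pos 6: 'a' -> no (next='a')
  pos 7: 'a' -> MATCH (next='c')
  pos 9: 'a' -> no (next='a')
  pos 10: 'a' -> no (next='b')
Matching positions: [4, 7]
Count: 2

2


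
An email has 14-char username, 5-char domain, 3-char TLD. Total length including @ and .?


An email address has format: username@domain.tld
Username length: 14
'@' character: 1
Domain length: 5
'.' character: 1
TLD length: 3
Total = 14 + 1 + 5 + 1 + 3 = 24

24


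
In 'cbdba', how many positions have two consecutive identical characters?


Looking for consecutive identical characters in 'cbdba':
  pos 0-1: 'c' vs 'b' -> different
  pos 1-2: 'b' vs 'd' -> different
  pos 2-3: 'd' vs 'b' -> different
  pos 3-4: 'b' vs 'a' -> different
Consecutive identical pairs: []
Count: 0

0


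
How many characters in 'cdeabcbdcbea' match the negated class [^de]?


Negated class [^de] matches any char NOT in {d, e}
Scanning 'cdeabcbdcbea':
  pos 0: 'c' -> MATCH
  pos 1: 'd' -> no (excluded)
  pos 2: 'e' -> no (excluded)
  pos 3: 'a' -> MATCH
  pos 4: 'b' -> MATCH
  pos 5: 'c' -> MATCH
  pos 6: 'b' -> MATCH
  pos 7: 'd' -> no (excluded)
  pos 8: 'c' -> MATCH
  pos 9: 'b' -> MATCH
  pos 10: 'e' -> no (excluded)
  pos 11: 'a' -> MATCH
Total matches: 8

8


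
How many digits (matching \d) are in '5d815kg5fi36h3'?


\d matches any digit 0-9.
Scanning '5d815kg5fi36h3':
  pos 0: '5' -> DIGIT
  pos 2: '8' -> DIGIT
  pos 3: '1' -> DIGIT
  pos 4: '5' -> DIGIT
  pos 7: '5' -> DIGIT
  pos 10: '3' -> DIGIT
  pos 11: '6' -> DIGIT
  pos 13: '3' -> DIGIT
Digits found: ['5', '8', '1', '5', '5', '3', '6', '3']
Total: 8

8


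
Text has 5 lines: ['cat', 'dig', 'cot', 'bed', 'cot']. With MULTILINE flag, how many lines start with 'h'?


With MULTILINE flag, ^ matches the start of each line.
Lines: ['cat', 'dig', 'cot', 'bed', 'cot']
Checking which lines start with 'h':
  Line 1: 'cat' -> no
  Line 2: 'dig' -> no
  Line 3: 'cot' -> no
  Line 4: 'bed' -> no
  Line 5: 'cot' -> no
Matching lines: []
Count: 0

0


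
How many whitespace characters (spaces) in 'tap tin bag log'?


\s matches whitespace characters (spaces, tabs, etc.).
Text: 'tap tin bag log'
This text has 4 words separated by spaces.
Number of spaces = number of words - 1 = 4 - 1 = 3

3


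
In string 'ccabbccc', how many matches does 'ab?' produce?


Pattern 'ab?' matches 'a' optionally followed by 'b'.
String: 'ccabbccc'
Scanning left to right for 'a' then checking next char:
  Match 1: 'ab' (a followed by b)
Total matches: 1

1


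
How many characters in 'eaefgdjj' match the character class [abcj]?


Character class [abcj] matches any of: {a, b, c, j}
Scanning string 'eaefgdjj' character by character:
  pos 0: 'e' -> no
  pos 1: 'a' -> MATCH
  pos 2: 'e' -> no
  pos 3: 'f' -> no
  pos 4: 'g' -> no
  pos 5: 'd' -> no
  pos 6: 'j' -> MATCH
  pos 7: 'j' -> MATCH
Total matches: 3

3


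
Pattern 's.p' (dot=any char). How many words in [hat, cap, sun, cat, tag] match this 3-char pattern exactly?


Pattern 's.p' means: starts with 's', any single char, ends with 'p'.
Checking each word (must be exactly 3 chars):
  'hat' (len=3): no
  'cap' (len=3): no
  'sun' (len=3): no
  'cat' (len=3): no
  'tag' (len=3): no
Matching words: []
Total: 0

0


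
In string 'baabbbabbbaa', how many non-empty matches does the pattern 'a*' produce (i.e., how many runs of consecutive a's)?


Pattern 'a*' matches zero or more a's. We want non-empty runs of consecutive a's.
String: 'baabbbabbbaa'
Walking through the string to find runs of a's:
  Run 1: positions 1-2 -> 'aa'
  Run 2: positions 6-6 -> 'a'
  Run 3: positions 10-11 -> 'aa'
Non-empty runs found: ['aa', 'a', 'aa']
Count: 3

3


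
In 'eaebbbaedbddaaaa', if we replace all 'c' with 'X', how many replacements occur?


re.sub('c', 'X', text) replaces every occurrence of 'c' with 'X'.
Text: 'eaebbbaedbddaaaa'
Scanning for 'c':
Total replacements: 0

0


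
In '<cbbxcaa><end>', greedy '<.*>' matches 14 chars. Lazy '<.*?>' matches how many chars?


Greedy '<.*>' tries to match as MUCH as possible.
Lazy '<.*?>' tries to match as LITTLE as possible.

String: '<cbbxcaa><end>'
Greedy '<.*>' starts at first '<' and extends to the LAST '>': '<cbbxcaa><end>' (14 chars)
Lazy '<.*?>' starts at first '<' and stops at the FIRST '>': '<cbbxcaa>' (9 chars)

9


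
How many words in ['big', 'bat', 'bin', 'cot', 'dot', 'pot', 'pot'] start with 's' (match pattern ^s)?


Pattern ^s anchors to start of word. Check which words begin with 's':
  'big' -> no
  'bat' -> no
  'bin' -> no
  'cot' -> no
  'dot' -> no
  'pot' -> no
  'pot' -> no
Matching words: []
Count: 0

0


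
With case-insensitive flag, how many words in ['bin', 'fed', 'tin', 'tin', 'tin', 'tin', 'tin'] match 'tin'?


Case-insensitive matching: compare each word's lowercase form to 'tin'.
  'bin' -> lower='bin' -> no
  'fed' -> lower='fed' -> no
  'tin' -> lower='tin' -> MATCH
  'tin' -> lower='tin' -> MATCH
  'tin' -> lower='tin' -> MATCH
  'tin' -> lower='tin' -> MATCH
  'tin' -> lower='tin' -> MATCH
Matches: ['tin', 'tin', 'tin', 'tin', 'tin']
Count: 5

5


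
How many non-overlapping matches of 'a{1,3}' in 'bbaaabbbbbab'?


Pattern 'a{1,3}' matches between 1 and 3 consecutive a's (greedy).
String: 'bbaaabbbbbab'
Finding runs of a's and applying greedy matching:
  Run at pos 2: 'aaa' (length 3)
  Run at pos 10: 'a' (length 1)
Matches: ['aaa', 'a']
Count: 2

2


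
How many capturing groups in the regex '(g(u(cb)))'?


To count capturing groups, count each '(' that starts a group.
Pattern: '(g(u(cb)))'
Walking through the pattern:
  Position 0: '(' -> group #1
  Position 2: '(' -> group #2
  Position 4: '(' -> group #3
Total capturing groups: 3

3


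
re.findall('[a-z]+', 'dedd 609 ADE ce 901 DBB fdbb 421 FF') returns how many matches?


Pattern '[a-z]+' finds one or more lowercase letters.
Text: 'dedd 609 ADE ce 901 DBB fdbb 421 FF'
Scanning for matches:
  Match 1: 'dedd'
  Match 2: 'ce'
  Match 3: 'fdbb'
Total matches: 3

3


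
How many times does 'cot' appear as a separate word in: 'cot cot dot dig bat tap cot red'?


Scanning each word for exact match 'cot':
  Word 1: 'cot' -> MATCH
  Word 2: 'cot' -> MATCH
  Word 3: 'dot' -> no
  Word 4: 'dig' -> no
  Word 5: 'bat' -> no
  Word 6: 'tap' -> no
  Word 7: 'cot' -> MATCH
  Word 8: 'red' -> no
Total matches: 3

3


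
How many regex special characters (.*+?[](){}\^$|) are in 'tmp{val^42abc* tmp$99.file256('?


Regex special characters are: . * + ? [ ] ( ) { } \ ^ $ |
Scanning 'tmp{val^42abc* tmp$99.file256(':
  pos 3: '{' -> SPECIAL
  pos 7: '^' -> SPECIAL
  pos 13: '*' -> SPECIAL
  pos 18: '$' -> SPECIAL
  pos 21: '.' -> SPECIAL
  pos 29: '(' -> SPECIAL
Special chars found: ['{', '^', '*', '$', '.', '(']
Total: 6

6


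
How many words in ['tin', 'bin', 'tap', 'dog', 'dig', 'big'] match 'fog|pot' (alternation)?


Alternation 'fog|pot' matches either 'fog' or 'pot'.
Checking each word:
  'tin' -> no
  'bin' -> no
  'tap' -> no
  'dog' -> no
  'dig' -> no
  'big' -> no
Matches: []
Count: 0

0


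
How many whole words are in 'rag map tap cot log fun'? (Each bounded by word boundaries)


Word boundaries (\b) mark the start/end of each word.
Text: 'rag map tap cot log fun'
Splitting by whitespace:
  Word 1: 'rag'
  Word 2: 'map'
  Word 3: 'tap'
  Word 4: 'cot'
  Word 5: 'log'
  Word 6: 'fun'
Total whole words: 6

6


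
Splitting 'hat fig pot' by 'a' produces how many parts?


Splitting by 'a' breaks the string at each occurrence of the separator.
Text: 'hat fig pot'
Parts after split:
  Part 1: 'h'
  Part 2: 't fig pot'
Total parts: 2

2


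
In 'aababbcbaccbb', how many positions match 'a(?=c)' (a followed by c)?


Lookahead 'a(?=c)' matches 'a' only when followed by 'c'.
String: 'aababbcbaccbb'
Checking each position where char is 'a':
  pos 0: 'a' -> no (next='a')
  pos 1: 'a' -> no (next='b')
  pos 3: 'a' -> no (next='b')
  pos 8: 'a' -> MATCH (next='c')
Matching positions: [8]
Count: 1

1


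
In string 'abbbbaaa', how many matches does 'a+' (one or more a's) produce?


Pattern 'a+' matches one or more consecutive a's.
String: 'abbbbaaa'
Scanning for runs of a:
  Match 1: 'a' (length 1)
  Match 2: 'aaa' (length 3)
Total matches: 2

2


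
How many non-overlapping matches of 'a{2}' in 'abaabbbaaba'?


Pattern 'a{2}' matches exactly 2 consecutive a's (greedy, non-overlapping).
String: 'abaabbbaaba'
Scanning for runs of a's:
  Run at pos 0: 'a' (length 1) -> 0 match(es)
  Run at pos 2: 'aa' (length 2) -> 1 match(es)
  Run at pos 7: 'aa' (length 2) -> 1 match(es)
  Run at pos 10: 'a' (length 1) -> 0 match(es)
Matches found: ['aa', 'aa']
Total: 2

2


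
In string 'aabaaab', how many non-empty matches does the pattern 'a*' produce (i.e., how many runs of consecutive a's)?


Pattern 'a*' matches zero or more a's. We want non-empty runs of consecutive a's.
String: 'aabaaab'
Walking through the string to find runs of a's:
  Run 1: positions 0-1 -> 'aa'
  Run 2: positions 3-5 -> 'aaa'
Non-empty runs found: ['aa', 'aaa']
Count: 2

2


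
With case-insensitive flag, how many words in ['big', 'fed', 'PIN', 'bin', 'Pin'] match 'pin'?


Case-insensitive matching: compare each word's lowercase form to 'pin'.
  'big' -> lower='big' -> no
  'fed' -> lower='fed' -> no
  'PIN' -> lower='pin' -> MATCH
  'bin' -> lower='bin' -> no
  'Pin' -> lower='pin' -> MATCH
Matches: ['PIN', 'Pin']
Count: 2

2


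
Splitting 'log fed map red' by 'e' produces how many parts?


Splitting by 'e' breaks the string at each occurrence of the separator.
Text: 'log fed map red'
Parts after split:
  Part 1: 'log f'
  Part 2: 'd map r'
  Part 3: 'd'
Total parts: 3

3


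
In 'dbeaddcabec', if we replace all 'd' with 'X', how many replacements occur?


re.sub('d', 'X', text) replaces every occurrence of 'd' with 'X'.
Text: 'dbeaddcabec'
Scanning for 'd':
  pos 0: 'd' -> replacement #1
  pos 4: 'd' -> replacement #2
  pos 5: 'd' -> replacement #3
Total replacements: 3

3


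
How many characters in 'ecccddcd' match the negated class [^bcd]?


Negated class [^bcd] matches any char NOT in {b, c, d}
Scanning 'ecccddcd':
  pos 0: 'e' -> MATCH
  pos 1: 'c' -> no (excluded)
  pos 2: 'c' -> no (excluded)
  pos 3: 'c' -> no (excluded)
  pos 4: 'd' -> no (excluded)
  pos 5: 'd' -> no (excluded)
  pos 6: 'c' -> no (excluded)
  pos 7: 'd' -> no (excluded)
Total matches: 1

1


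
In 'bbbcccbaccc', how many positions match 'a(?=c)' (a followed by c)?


Lookahead 'a(?=c)' matches 'a' only when followed by 'c'.
String: 'bbbcccbaccc'
Checking each position where char is 'a':
  pos 7: 'a' -> MATCH (next='c')
Matching positions: [7]
Count: 1

1
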